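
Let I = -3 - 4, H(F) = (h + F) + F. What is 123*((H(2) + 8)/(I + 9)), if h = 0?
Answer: 738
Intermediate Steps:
H(F) = 2*F (H(F) = (0 + F) + F = F + F = 2*F)
I = -7
123*((H(2) + 8)/(I + 9)) = 123*((2*2 + 8)/(-7 + 9)) = 123*((4 + 8)/2) = 123*(12*(½)) = 123*6 = 738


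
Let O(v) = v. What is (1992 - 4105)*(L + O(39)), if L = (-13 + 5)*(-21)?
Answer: -437391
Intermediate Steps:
L = 168 (L = -8*(-21) = 168)
(1992 - 4105)*(L + O(39)) = (1992 - 4105)*(168 + 39) = -2113*207 = -437391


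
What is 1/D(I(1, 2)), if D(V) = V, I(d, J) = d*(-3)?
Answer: -1/3 ≈ -0.33333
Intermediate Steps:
I(d, J) = -3*d
1/D(I(1, 2)) = 1/(-3*1) = 1/(-3) = -1/3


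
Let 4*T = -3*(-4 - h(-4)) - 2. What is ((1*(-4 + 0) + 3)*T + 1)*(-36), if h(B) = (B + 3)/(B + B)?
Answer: 459/8 ≈ 57.375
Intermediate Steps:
h(B) = (3 + B)/(2*B) (h(B) = (3 + B)/((2*B)) = (3 + B)*(1/(2*B)) = (3 + B)/(2*B))
T = 83/32 (T = (-3*(-4 - (3 - 4)/(2*(-4))) - 2)/4 = (-3*(-4 - (-1)*(-1)/(2*4)) - 2)/4 = (-3*(-4 - 1*⅛) - 2)/4 = (-3*(-4 - ⅛) - 2)/4 = (-3*(-33/8) - 2)/4 = (99/8 - 2)/4 = (¼)*(83/8) = 83/32 ≈ 2.5938)
((1*(-4 + 0) + 3)*T + 1)*(-36) = ((1*(-4 + 0) + 3)*(83/32) + 1)*(-36) = ((1*(-4) + 3)*(83/32) + 1)*(-36) = ((-4 + 3)*(83/32) + 1)*(-36) = (-1*83/32 + 1)*(-36) = (-83/32 + 1)*(-36) = -51/32*(-36) = 459/8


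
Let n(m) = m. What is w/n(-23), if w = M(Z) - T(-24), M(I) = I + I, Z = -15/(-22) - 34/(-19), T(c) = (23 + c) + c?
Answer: -6258/4807 ≈ -1.3019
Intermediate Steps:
T(c) = 23 + 2*c
Z = 1033/418 (Z = -15*(-1/22) - 34*(-1/19) = 15/22 + 34/19 = 1033/418 ≈ 2.4713)
M(I) = 2*I
w = 6258/209 (w = 2*(1033/418) - (23 + 2*(-24)) = 1033/209 - (23 - 48) = 1033/209 - 1*(-25) = 1033/209 + 25 = 6258/209 ≈ 29.943)
w/n(-23) = (6258/209)/(-23) = (6258/209)*(-1/23) = -6258/4807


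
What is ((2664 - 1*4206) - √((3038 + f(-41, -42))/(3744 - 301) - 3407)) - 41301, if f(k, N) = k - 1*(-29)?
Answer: -42843 - 5*I*√1615080313/3443 ≈ -42843.0 - 58.362*I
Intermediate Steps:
f(k, N) = 29 + k (f(k, N) = k + 29 = 29 + k)
((2664 - 1*4206) - √((3038 + f(-41, -42))/(3744 - 301) - 3407)) - 41301 = ((2664 - 1*4206) - √((3038 + (29 - 41))/(3744 - 301) - 3407)) - 41301 = ((2664 - 4206) - √((3038 - 12)/3443 - 3407)) - 41301 = (-1542 - √(3026*(1/3443) - 3407)) - 41301 = (-1542 - √(3026/3443 - 3407)) - 41301 = (-1542 - √(-11727275/3443)) - 41301 = (-1542 - 5*I*√1615080313/3443) - 41301 = -42843 - 5*I*√1615080313/3443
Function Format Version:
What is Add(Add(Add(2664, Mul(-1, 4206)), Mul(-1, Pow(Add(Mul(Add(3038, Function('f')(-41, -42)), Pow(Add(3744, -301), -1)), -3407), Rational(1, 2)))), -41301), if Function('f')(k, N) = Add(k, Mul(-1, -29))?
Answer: Add(-42843, Mul(Rational(-5, 3443), I, Pow(1615080313, Rational(1, 2)))) ≈ Add(-42843., Mul(-58.362, I))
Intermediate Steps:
Function('f')(k, N) = Add(29, k) (Function('f')(k, N) = Add(k, 29) = Add(29, k))
Add(Add(Add(2664, Mul(-1, 4206)), Mul(-1, Pow(Add(Mul(Add(3038, Function('f')(-41, -42)), Pow(Add(3744, -301), -1)), -3407), Rational(1, 2)))), -41301) = Add(Add(Add(2664, Mul(-1, 4206)), Mul(-1, Pow(Add(Mul(Add(3038, Add(29, -41)), Pow(Add(3744, -301), -1)), -3407), Rational(1, 2)))), -41301) = Add(Add(Add(2664, -4206), Mul(-1, Pow(Add(Mul(Add(3038, -12), Pow(3443, -1)), -3407), Rational(1, 2)))), -41301) = Add(Add(-1542, Mul(-1, Pow(Add(Mul(3026, Rational(1, 3443)), -3407), Rational(1, 2)))), -41301) = Add(Add(-1542, Mul(-1, Pow(Add(Rational(3026, 3443), -3407), Rational(1, 2)))), -41301) = Add(Add(-1542, Mul(-1, Pow(Rational(-11727275, 3443), Rational(1, 2)))), -41301) = Add(Add(-1542, Mul(-1, Mul(Rational(5, 3443), I, Pow(1615080313, Rational(1, 2))))), -41301) = Add(Add(-1542, Mul(Rational(-5, 3443), I, Pow(1615080313, Rational(1, 2)))), -41301) = Add(-42843, Mul(Rational(-5, 3443), I, Pow(1615080313, Rational(1, 2))))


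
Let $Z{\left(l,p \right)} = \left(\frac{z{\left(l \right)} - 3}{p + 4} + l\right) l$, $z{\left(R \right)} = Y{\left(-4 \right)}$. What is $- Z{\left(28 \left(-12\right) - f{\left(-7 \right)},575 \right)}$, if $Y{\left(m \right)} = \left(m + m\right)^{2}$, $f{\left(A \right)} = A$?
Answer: $- \frac{62651470}{579} \approx -1.0821 \cdot 10^{5}$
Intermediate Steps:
$Y{\left(m \right)} = 4 m^{2}$ ($Y{\left(m \right)} = \left(2 m\right)^{2} = 4 m^{2}$)
$z{\left(R \right)} = 64$ ($z{\left(R \right)} = 4 \left(-4\right)^{2} = 4 \cdot 16 = 64$)
$Z{\left(l,p \right)} = l \left(l + \frac{61}{4 + p}\right)$ ($Z{\left(l,p \right)} = \left(\frac{64 - 3}{p + 4} + l\right) l = \left(\frac{61}{4 + p} + l\right) l = \left(l + \frac{61}{4 + p}\right) l = l \left(l + \frac{61}{4 + p}\right)$)
$- Z{\left(28 \left(-12\right) - f{\left(-7 \right)},575 \right)} = - \frac{\left(28 \left(-12\right) - -7\right) \left(61 + 4 \left(28 \left(-12\right) - -7\right) + \left(28 \left(-12\right) - -7\right) 575\right)}{4 + 575} = - \frac{\left(-336 + 7\right) \left(61 + 4 \left(-336 + 7\right) + \left(-336 + 7\right) 575\right)}{579} = - \frac{\left(-329\right) \left(61 + 4 \left(-329\right) - 189175\right)}{579} = - \frac{\left(-329\right) \left(61 - 1316 - 189175\right)}{579} = - \frac{\left(-329\right) \left(-190430\right)}{579} = \left(-1\right) \frac{62651470}{579} = - \frac{62651470}{579}$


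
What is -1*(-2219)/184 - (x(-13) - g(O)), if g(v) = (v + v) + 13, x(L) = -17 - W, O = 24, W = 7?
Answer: 17859/184 ≈ 97.060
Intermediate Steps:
x(L) = -24 (x(L) = -17 - 1*7 = -17 - 7 = -24)
g(v) = 13 + 2*v (g(v) = 2*v + 13 = 13 + 2*v)
-1*(-2219)/184 - (x(-13) - g(O)) = -1*(-2219)/184 - (-24 - (13 + 2*24)) = 2219*(1/184) - (-24 - (13 + 48)) = 2219/184 - (-24 - 1*61) = 2219/184 - (-24 - 61) = 2219/184 - 1*(-85) = 2219/184 + 85 = 17859/184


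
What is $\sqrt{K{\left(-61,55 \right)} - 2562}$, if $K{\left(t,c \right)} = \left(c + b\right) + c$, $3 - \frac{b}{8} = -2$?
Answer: $6 i \sqrt{67} \approx 49.112 i$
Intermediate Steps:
$b = 40$ ($b = 24 - -16 = 24 + 16 = 40$)
$K{\left(t,c \right)} = 40 + 2 c$ ($K{\left(t,c \right)} = \left(c + 40\right) + c = \left(40 + c\right) + c = 40 + 2 c$)
$\sqrt{K{\left(-61,55 \right)} - 2562} = \sqrt{\left(40 + 2 \cdot 55\right) - 2562} = \sqrt{\left(40 + 110\right) - 2562} = \sqrt{150 - 2562} = \sqrt{-2412} = 6 i \sqrt{67}$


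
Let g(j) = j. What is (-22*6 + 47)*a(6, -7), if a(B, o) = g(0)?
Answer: 0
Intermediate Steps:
a(B, o) = 0
(-22*6 + 47)*a(6, -7) = (-22*6 + 47)*0 = (-132 + 47)*0 = -85*0 = 0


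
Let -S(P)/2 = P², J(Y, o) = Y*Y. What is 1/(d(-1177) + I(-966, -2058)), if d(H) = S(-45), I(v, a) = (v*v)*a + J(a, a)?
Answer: -1/1916203734 ≈ -5.2187e-10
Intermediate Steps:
J(Y, o) = Y²
I(v, a) = a² + a*v² (I(v, a) = (v*v)*a + a² = v²*a + a² = a*v² + a² = a² + a*v²)
S(P) = -2*P²
d(H) = -4050 (d(H) = -2*(-45)² = -2*2025 = -4050)
1/(d(-1177) + I(-966, -2058)) = 1/(-4050 - 2058*(-2058 + (-966)²)) = 1/(-4050 - 2058*(-2058 + 933156)) = 1/(-4050 - 2058*931098) = 1/(-4050 - 1916199684) = 1/(-1916203734) = -1/1916203734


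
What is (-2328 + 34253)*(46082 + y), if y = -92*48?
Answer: 1330187050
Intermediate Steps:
y = -4416
(-2328 + 34253)*(46082 + y) = (-2328 + 34253)*(46082 - 4416) = 31925*41666 = 1330187050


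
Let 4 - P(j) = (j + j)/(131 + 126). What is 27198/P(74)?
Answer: 3494943/440 ≈ 7943.1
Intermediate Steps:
P(j) = 4 - 2*j/257 (P(j) = 4 - (j + j)/(131 + 126) = 4 - 2*j/257)
27198/P(74) = 27198/(4 - 2/257*74) = 27198/(4 - 148/257) = 27198/(880/257) = 27198*(257/880) = 3494943/440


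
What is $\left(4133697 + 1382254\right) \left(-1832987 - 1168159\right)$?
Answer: $-16554174279846$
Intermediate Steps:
$\left(4133697 + 1382254\right) \left(-1832987 - 1168159\right) = 5515951 \left(-3001146\right) = -16554174279846$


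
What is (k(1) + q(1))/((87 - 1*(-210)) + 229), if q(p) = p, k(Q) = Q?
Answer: 1/263 ≈ 0.0038023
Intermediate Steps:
(k(1) + q(1))/((87 - 1*(-210)) + 229) = (1 + 1)/((87 - 1*(-210)) + 229) = 2/((87 + 210) + 229) = 2/(297 + 229) = 2/526 = 2*(1/526) = 1/263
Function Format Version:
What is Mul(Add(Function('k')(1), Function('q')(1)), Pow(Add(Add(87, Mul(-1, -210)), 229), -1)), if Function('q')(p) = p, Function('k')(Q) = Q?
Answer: Rational(1, 263) ≈ 0.0038023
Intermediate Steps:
Mul(Add(Function('k')(1), Function('q')(1)), Pow(Add(Add(87, Mul(-1, -210)), 229), -1)) = Mul(Add(1, 1), Pow(Add(Add(87, Mul(-1, -210)), 229), -1)) = Mul(2, Pow(Add(Add(87, 210), 229), -1)) = Mul(2, Pow(Add(297, 229), -1)) = Mul(2, Pow(526, -1)) = Mul(2, Rational(1, 526)) = Rational(1, 263)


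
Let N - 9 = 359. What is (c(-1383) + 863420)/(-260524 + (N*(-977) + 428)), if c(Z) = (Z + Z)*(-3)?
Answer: -435859/309816 ≈ -1.4068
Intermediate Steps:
N = 368 (N = 9 + 359 = 368)
c(Z) = -6*Z (c(Z) = (2*Z)*(-3) = -6*Z)
(c(-1383) + 863420)/(-260524 + (N*(-977) + 428)) = (-6*(-1383) + 863420)/(-260524 + (368*(-977) + 428)) = (8298 + 863420)/(-260524 + (-359536 + 428)) = 871718/(-260524 - 359108) = 871718/(-619632) = 871718*(-1/619632) = -435859/309816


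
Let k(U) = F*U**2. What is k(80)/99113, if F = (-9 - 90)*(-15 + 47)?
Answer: -20275200/99113 ≈ -204.57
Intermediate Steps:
F = -3168 (F = -99*32 = -3168)
k(U) = -3168*U**2
k(80)/99113 = -3168*80**2/99113 = -3168*6400*(1/99113) = -20275200*1/99113 = -20275200/99113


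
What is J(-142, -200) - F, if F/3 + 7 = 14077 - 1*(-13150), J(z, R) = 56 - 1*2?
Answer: -81606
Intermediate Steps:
J(z, R) = 54 (J(z, R) = 56 - 2 = 54)
F = 81660 (F = -21 + 3*(14077 - 1*(-13150)) = -21 + 3*(14077 + 13150) = -21 + 3*27227 = -21 + 81681 = 81660)
J(-142, -200) - F = 54 - 1*81660 = 54 - 81660 = -81606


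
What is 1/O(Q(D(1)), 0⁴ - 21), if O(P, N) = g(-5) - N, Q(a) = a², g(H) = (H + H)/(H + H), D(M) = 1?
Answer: 1/22 ≈ 0.045455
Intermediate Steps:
g(H) = 1 (g(H) = (2*H)/((2*H)) = (2*H)*(1/(2*H)) = 1)
O(P, N) = 1 - N
1/O(Q(D(1)), 0⁴ - 21) = 1/(1 - (0⁴ - 21)) = 1/(1 - (0 - 21)) = 1/(1 - 1*(-21)) = 1/(1 + 21) = 1/22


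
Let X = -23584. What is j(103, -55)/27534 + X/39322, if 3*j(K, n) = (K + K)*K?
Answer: -278437843/812018961 ≈ -0.34290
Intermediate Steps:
j(K, n) = 2*K²/3 (j(K, n) = ((K + K)*K)/3 = ((2*K)*K)/3 = (2*K²)/3 = 2*K²/3)
j(103, -55)/27534 + X/39322 = ((⅔)*103²)/27534 - 23584/39322 = ((⅔)*10609)*(1/27534) - 23584*1/39322 = (21218/3)*(1/27534) - 11792/19661 = 10609/41301 - 11792/19661 = -278437843/812018961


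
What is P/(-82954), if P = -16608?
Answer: 8304/41477 ≈ 0.20021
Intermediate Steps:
P/(-82954) = -16608/(-82954) = -16608*(-1/82954) = 8304/41477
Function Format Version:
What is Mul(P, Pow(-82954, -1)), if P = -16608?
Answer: Rational(8304, 41477) ≈ 0.20021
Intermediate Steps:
Mul(P, Pow(-82954, -1)) = Mul(-16608, Pow(-82954, -1)) = Mul(-16608, Rational(-1, 82954)) = Rational(8304, 41477)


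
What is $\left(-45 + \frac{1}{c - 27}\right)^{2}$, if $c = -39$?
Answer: $\frac{8826841}{4356} \approx 2026.4$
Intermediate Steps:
$\left(-45 + \frac{1}{c - 27}\right)^{2} = \left(-45 + \frac{1}{-39 - 27}\right)^{2} = \left(-45 + \frac{1}{-66}\right)^{2} = \left(-45 - \frac{1}{66}\right)^{2} = \left(- \frac{2971}{66}\right)^{2} = \frac{8826841}{4356}$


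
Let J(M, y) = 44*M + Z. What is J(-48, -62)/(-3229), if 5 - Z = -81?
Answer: 2026/3229 ≈ 0.62744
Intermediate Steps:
Z = 86 (Z = 5 - 1*(-81) = 5 + 81 = 86)
J(M, y) = 86 + 44*M (J(M, y) = 44*M + 86 = 86 + 44*M)
J(-48, -62)/(-3229) = (86 + 44*(-48))/(-3229) = (86 - 2112)*(-1/3229) = -2026*(-1/3229) = 2026/3229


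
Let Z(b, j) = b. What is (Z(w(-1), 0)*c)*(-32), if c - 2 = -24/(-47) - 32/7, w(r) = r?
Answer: -21696/329 ≈ -65.945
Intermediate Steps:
c = -678/329 (c = 2 + (-24/(-47) - 32/7) = 2 + (-24*(-1/47) - 32*⅐) = 2 + (24/47 - 32/7) = 2 - 1336/329 = -678/329 ≈ -2.0608)
(Z(w(-1), 0)*c)*(-32) = -1*(-678/329)*(-32) = (678/329)*(-32) = -21696/329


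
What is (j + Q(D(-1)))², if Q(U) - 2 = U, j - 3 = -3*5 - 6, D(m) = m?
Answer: 289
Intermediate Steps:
j = -18 (j = 3 + (-3*5 - 6) = 3 + (-15 - 6) = 3 - 21 = -18)
Q(U) = 2 + U
(j + Q(D(-1)))² = (-18 + (2 - 1))² = (-18 + 1)² = (-17)² = 289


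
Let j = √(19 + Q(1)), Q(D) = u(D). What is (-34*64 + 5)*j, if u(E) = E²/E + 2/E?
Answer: -2171*√22 ≈ -10183.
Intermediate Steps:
u(E) = E + 2/E
Q(D) = D + 2/D
j = √22 (j = √(19 + (1 + 2/1)) = √(19 + (1 + 2*1)) = √(19 + (1 + 2)) = √(19 + 3) = √22 ≈ 4.6904)
(-34*64 + 5)*j = (-34*64 + 5)*√22 = (-2176 + 5)*√22 = -2171*√22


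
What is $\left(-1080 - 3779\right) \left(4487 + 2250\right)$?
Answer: $-32735083$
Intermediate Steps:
$\left(-1080 - 3779\right) \left(4487 + 2250\right) = \left(-4859\right) 6737 = -32735083$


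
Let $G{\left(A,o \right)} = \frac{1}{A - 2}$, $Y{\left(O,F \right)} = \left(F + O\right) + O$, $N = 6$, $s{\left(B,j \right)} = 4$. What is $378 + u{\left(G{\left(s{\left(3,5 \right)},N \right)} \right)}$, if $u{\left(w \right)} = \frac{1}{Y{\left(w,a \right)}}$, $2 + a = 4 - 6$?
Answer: $\frac{1133}{3} \approx 377.67$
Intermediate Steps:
$a = -4$ ($a = -2 + \left(4 - 6\right) = -2 - 2 = -4$)
$Y{\left(O,F \right)} = F + 2 O$
$G{\left(A,o \right)} = \frac{1}{-2 + A}$
$u{\left(w \right)} = \frac{1}{-4 + 2 w}$
$378 + u{\left(G{\left(s{\left(3,5 \right)},N \right)} \right)} = 378 + \frac{1}{2 \left(-2 + \frac{1}{-2 + 4}\right)} = 378 + \frac{1}{2 \left(-2 + \frac{1}{2}\right)} = 378 + \frac{1}{2 \left(- \frac{3}{2}\right)} = 378 + \frac{1}{2} \left(- \frac{2}{3}\right) = 378 - \frac{1}{3} = \frac{1133}{3}$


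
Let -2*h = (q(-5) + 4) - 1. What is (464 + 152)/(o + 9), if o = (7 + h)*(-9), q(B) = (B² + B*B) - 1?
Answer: 154/45 ≈ 3.4222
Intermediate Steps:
q(B) = -1 + 2*B² (q(B) = (B² + B²) - 1 = 2*B² - 1 = -1 + 2*B²)
h = -26 (h = -(((-1 + 2*(-5)²) + 4) - 1)/2 = -(((-1 + 2*25) + 4) - 1)/2 = -(((-1 + 50) + 4) - 1)/2 = -((49 + 4) - 1)/2 = -(53 - 1)/2 = -½*52 = -26)
o = 171 (o = (7 - 26)*(-9) = -19*(-9) = 171)
(464 + 152)/(o + 9) = (464 + 152)/(171 + 9) = 616/180 = 616*(1/180) = 154/45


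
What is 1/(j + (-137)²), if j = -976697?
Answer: -1/957928 ≈ -1.0439e-6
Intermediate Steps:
1/(j + (-137)²) = 1/(-976697 + (-137)²) = 1/(-976697 + 18769) = 1/(-957928) = -1/957928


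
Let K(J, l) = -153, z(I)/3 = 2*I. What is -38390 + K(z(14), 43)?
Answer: -38543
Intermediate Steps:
z(I) = 6*I (z(I) = 3*(2*I) = 6*I)
-38390 + K(z(14), 43) = -38390 - 153 = -38543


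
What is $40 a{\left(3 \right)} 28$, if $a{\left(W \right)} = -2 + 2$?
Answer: $0$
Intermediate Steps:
$a{\left(W \right)} = 0$
$40 a{\left(3 \right)} 28 = 40 \cdot 0 \cdot 28 = 0 \cdot 28 = 0$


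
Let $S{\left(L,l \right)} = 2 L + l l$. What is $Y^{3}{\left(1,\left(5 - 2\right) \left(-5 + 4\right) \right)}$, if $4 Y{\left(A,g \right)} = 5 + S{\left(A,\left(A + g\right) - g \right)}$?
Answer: $8$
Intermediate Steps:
$S{\left(L,l \right)} = l^{2} + 2 L$ ($S{\left(L,l \right)} = 2 L + l^{2} = l^{2} + 2 L$)
$Y{\left(A,g \right)} = \frac{5}{4} + \frac{A}{2} + \frac{A^{2}}{4}$ ($Y{\left(A,g \right)} = \frac{5 + \left(\left(\left(A + g\right) - g\right)^{2} + 2 A\right)}{4} = \frac{5 + \left(A^{2} + 2 A\right)}{4} = \frac{5 + A^{2} + 2 A}{4} = \frac{5}{4} + \frac{A}{2} + \frac{A^{2}}{4}$)
$Y^{3}{\left(1,\left(5 - 2\right) \left(-5 + 4\right) \right)} = \left(\frac{5}{4} + \frac{1}{2} \cdot 1 + \frac{1^{2}}{4}\right)^{3} = \left(\frac{5}{4} + \frac{1}{2} + \frac{1}{4} \cdot 1\right)^{3} = \left(\frac{5}{4} + \frac{1}{2} + \frac{1}{4}\right)^{3} = 2^{3} = 8$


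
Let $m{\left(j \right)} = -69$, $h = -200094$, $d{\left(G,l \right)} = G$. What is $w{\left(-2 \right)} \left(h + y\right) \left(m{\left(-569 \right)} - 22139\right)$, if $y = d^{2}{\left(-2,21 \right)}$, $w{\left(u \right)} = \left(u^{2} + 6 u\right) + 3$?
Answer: $-22217993600$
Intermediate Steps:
$w{\left(u \right)} = 3 + u^{2} + 6 u$
$y = 4$ ($y = \left(-2\right)^{2} = 4$)
$w{\left(-2 \right)} \left(h + y\right) \left(m{\left(-569 \right)} - 22139\right) = \left(3 + \left(-2\right)^{2} + 6 \left(-2\right)\right) \left(-200094 + 4\right) \left(-69 - 22139\right) = \left(3 + 4 - 12\right) \left(\left(-200090\right) \left(-22208\right)\right) = \left(-5\right) 4443598720 = -22217993600$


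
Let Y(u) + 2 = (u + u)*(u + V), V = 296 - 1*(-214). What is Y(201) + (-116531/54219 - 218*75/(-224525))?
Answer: 139176419497295/486940839 ≈ 2.8582e+5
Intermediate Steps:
V = 510 (V = 296 + 214 = 510)
Y(u) = -2 + 2*u*(510 + u) (Y(u) = -2 + (u + u)*(u + 510) = -2 + (2*u)*(510 + u) = -2 + 2*u*(510 + u))
Y(201) + (-116531/54219 - 218*75/(-224525)) = (-2 + 2*201**2 + 1020*201) + (-116531/54219 - 218*75/(-224525)) = (-2 + 2*40401 + 205020) + (-116531*1/54219 - 16350*(-1/224525)) = (-2 + 80802 + 205020) + (-116531/54219 + 654/8981) = 285820 - 1011105685/486940839 = 139176419497295/486940839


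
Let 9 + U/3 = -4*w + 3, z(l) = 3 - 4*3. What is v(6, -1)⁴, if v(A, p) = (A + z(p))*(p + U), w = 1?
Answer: 74805201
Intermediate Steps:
z(l) = -9 (z(l) = 3 - 12 = -9)
U = -30 (U = -27 + 3*(-4*1 + 3) = -27 + 3*(-4 + 3) = -27 + 3*(-1) = -27 - 3 = -30)
v(A, p) = (-30 + p)*(-9 + A) (v(A, p) = (A - 9)*(p - 30) = (-9 + A)*(-30 + p) = (-30 + p)*(-9 + A))
v(6, -1)⁴ = (270 - 30*6 - 9*(-1) + 6*(-1))⁴ = (270 - 180 + 9 - 6)⁴ = 93⁴ = 74805201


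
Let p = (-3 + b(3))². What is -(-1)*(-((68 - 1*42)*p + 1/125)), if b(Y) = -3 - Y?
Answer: -263251/125 ≈ -2106.0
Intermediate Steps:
p = 81 (p = (-3 + (-3 - 1*3))² = (-3 + (-3 - 3))² = (-3 - 6)² = (-9)² = 81)
-(-1)*(-((68 - 1*42)*p + 1/125)) = -(-1)*(-((68 - 1*42)*81 + 1/125)) = -(-1)*(-((68 - 42)*81 + 1/125)) = -(-1)*(-(26*81 + 1/125)) = -(-1)*(-(2106 + 1/125)) = -(-1)*(-1*263251/125) = -(-1)*(-263251)/125 = -1*263251/125 = -263251/125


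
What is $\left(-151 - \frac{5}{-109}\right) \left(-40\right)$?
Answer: $\frac{658160}{109} \approx 6038.2$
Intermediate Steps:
$\left(-151 - \frac{5}{-109}\right) \left(-40\right) = \left(-151 - - \frac{5}{109}\right) \left(-40\right) = \left(-151 + \frac{5}{109}\right) \left(-40\right) = \left(- \frac{16454}{109}\right) \left(-40\right) = \frac{658160}{109}$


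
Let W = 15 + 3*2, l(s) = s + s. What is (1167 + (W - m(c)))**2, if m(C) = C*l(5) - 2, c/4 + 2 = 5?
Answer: 1144900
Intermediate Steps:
c = 12 (c = -8 + 4*5 = -8 + 20 = 12)
l(s) = 2*s
m(C) = -2 + 10*C (m(C) = C*(2*5) - 2 = C*10 - 2 = 10*C - 2 = -2 + 10*C)
W = 21 (W = 15 + 6 = 21)
(1167 + (W - m(c)))**2 = (1167 + (21 - (-2 + 10*12)))**2 = (1167 + (21 - (-2 + 120)))**2 = (1167 + (21 - 1*118))**2 = (1167 + (21 - 118))**2 = (1167 - 97)**2 = 1070**2 = 1144900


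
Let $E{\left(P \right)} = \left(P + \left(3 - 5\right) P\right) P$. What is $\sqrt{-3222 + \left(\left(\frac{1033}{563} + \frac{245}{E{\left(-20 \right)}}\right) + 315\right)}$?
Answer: $\frac{3 i \sqrt{40935175445}}{11260} \approx 53.905 i$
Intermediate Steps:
$E{\left(P \right)} = - P^{2}$ ($E{\left(P \right)} = \left(P - 2 P\right) P = - P P = - P^{2}$)
$\sqrt{-3222 + \left(\left(\frac{1033}{563} + \frac{245}{E{\left(-20 \right)}}\right) + 315\right)} = \sqrt{-3222 + \left(\left(\frac{1033}{563} + \frac{245}{\left(-1\right) \left(-20\right)^{2}}\right) + 315\right)} = \sqrt{-3222 + \left(\left(1033 \cdot \frac{1}{563} + \frac{245}{\left(-1\right) 400}\right) + 315\right)} = \sqrt{-3222 + \left(\left(\frac{1033}{563} + \frac{245}{-400}\right) + 315\right)} = \sqrt{-3222 + \left(\left(\frac{1033}{563} + 245 \left(- \frac{1}{400}\right)\right) + 315\right)} = \sqrt{-3222 + \left(\left(\frac{1033}{563} - \frac{49}{80}\right) + 315\right)} = \sqrt{-3222 + \left(\frac{55053}{45040} + 315\right)} = \sqrt{-3222 + \frac{14242653}{45040}} = \sqrt{- \frac{130876227}{45040}} = \frac{3 i \sqrt{40935175445}}{11260}$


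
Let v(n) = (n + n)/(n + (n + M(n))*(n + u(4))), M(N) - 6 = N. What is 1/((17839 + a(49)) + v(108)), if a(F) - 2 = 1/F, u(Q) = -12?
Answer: 4165/74307892 ≈ 5.6051e-5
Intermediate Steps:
M(N) = 6 + N
a(F) = 2 + 1/F
v(n) = 2*n/(n + (-12 + n)*(6 + 2*n)) (v(n) = (n + n)/(n + (n + (6 + n))*(n - 12)) = (2*n)/(n + (6 + 2*n)*(-12 + n)) = (2*n)/(n + (-12 + n)*(6 + 2*n)) = 2*n/(n + (-12 + n)*(6 + 2*n)))
1/((17839 + a(49)) + v(108)) = 1/((17839 + (2 + 1/49)) + 2*108/(-72 - 17*108 + 2*108²)) = 1/((17839 + (2 + 1/49)) + 2*108/(-72 - 1836 + 2*11664)) = 1/((17839 + 99/49) + 2*108/(-72 - 1836 + 23328)) = 1/(874210/49 + 2*108/21420) = 1/(874210/49 + 2*108*(1/21420)) = 1/(874210/49 + 6/595) = 1/(74307892/4165) = 4165/74307892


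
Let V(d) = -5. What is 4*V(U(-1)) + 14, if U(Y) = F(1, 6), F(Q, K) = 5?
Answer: -6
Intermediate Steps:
U(Y) = 5
4*V(U(-1)) + 14 = 4*(-5) + 14 = -20 + 14 = -6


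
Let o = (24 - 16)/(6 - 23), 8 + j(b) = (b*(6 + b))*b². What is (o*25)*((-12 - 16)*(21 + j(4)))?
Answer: 3656800/17 ≈ 2.1511e+5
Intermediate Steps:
j(b) = -8 + b³*(6 + b) (j(b) = -8 + (b*(6 + b))*b² = -8 + b³*(6 + b))
o = -8/17 (o = 8/(-17) = 8*(-1/17) = -8/17 ≈ -0.47059)
(o*25)*((-12 - 16)*(21 + j(4))) = (-8/17*25)*((-12 - 16)*(21 + (-8 + 4⁴ + 6*4³))) = -(-5600)*(21 + (-8 + 256 + 6*64))/17 = -(-5600)*(21 + (-8 + 256 + 384))/17 = -(-5600)*(21 + 632)/17 = -(-5600)*653/17 = -200/17*(-18284) = 3656800/17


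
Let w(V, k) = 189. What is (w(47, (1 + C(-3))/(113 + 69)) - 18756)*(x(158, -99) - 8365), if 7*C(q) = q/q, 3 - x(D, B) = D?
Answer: 158190840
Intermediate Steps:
x(D, B) = 3 - D
C(q) = ⅐ (C(q) = (q/q)/7 = (⅐)*1 = ⅐)
(w(47, (1 + C(-3))/(113 + 69)) - 18756)*(x(158, -99) - 8365) = (189 - 18756)*((3 - 1*158) - 8365) = -18567*((3 - 158) - 8365) = -18567*(-155 - 8365) = -18567*(-8520) = 158190840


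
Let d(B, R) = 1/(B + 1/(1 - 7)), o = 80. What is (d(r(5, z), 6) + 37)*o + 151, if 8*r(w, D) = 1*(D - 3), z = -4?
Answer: 15171/5 ≈ 3034.2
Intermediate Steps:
r(w, D) = -3/8 + D/8 (r(w, D) = (1*(D - 3))/8 = (1*(-3 + D))/8 = (-3 + D)/8 = -3/8 + D/8)
d(B, R) = 1/(-⅙ + B) (d(B, R) = 1/(B + 1/(-6)) = 1/(B - ⅙) = 1/(-⅙ + B))
(d(r(5, z), 6) + 37)*o + 151 = (6/(-1 + 6*(-3/8 + (⅛)*(-4))) + 37)*80 + 151 = (6/(-1 + 6*(-3/8 - ½)) + 37)*80 + 151 = (6/(-1 + 6*(-7/8)) + 37)*80 + 151 = (6/(-1 - 21/4) + 37)*80 + 151 = (6/(-25/4) + 37)*80 + 151 = (6*(-4/25) + 37)*80 + 151 = (-24/25 + 37)*80 + 151 = (901/25)*80 + 151 = 14416/5 + 151 = 15171/5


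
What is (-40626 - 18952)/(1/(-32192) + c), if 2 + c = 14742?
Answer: -1917934976/474510079 ≈ -4.0419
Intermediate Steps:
c = 14740 (c = -2 + 14742 = 14740)
(-40626 - 18952)/(1/(-32192) + c) = (-40626 - 18952)/(1/(-32192) + 14740) = -59578/(-1/32192 + 14740) = -59578/474510079/32192 = -59578*32192/474510079 = -1917934976/474510079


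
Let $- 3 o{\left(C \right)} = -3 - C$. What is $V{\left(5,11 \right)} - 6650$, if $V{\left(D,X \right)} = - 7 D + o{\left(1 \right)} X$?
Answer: $- \frac{20011}{3} \approx -6670.3$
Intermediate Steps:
$o{\left(C \right)} = 1 + \frac{C}{3}$ ($o{\left(C \right)} = - \frac{-3 - C}{3} = 1 + \frac{C}{3}$)
$V{\left(D,X \right)} = - 7 D + \frac{4 X}{3}$ ($V{\left(D,X \right)} = - 7 D + \left(1 + \frac{1}{3} \cdot 1\right) X = - 7 D + \left(1 + \frac{1}{3}\right) X = - 7 D + \frac{4 X}{3}$)
$V{\left(5,11 \right)} - 6650 = \left(\left(-7\right) 5 + \frac{4}{3} \cdot 11\right) - 6650 = \left(-35 + \frac{44}{3}\right) - 6650 = - \frac{61}{3} - 6650 = - \frac{20011}{3}$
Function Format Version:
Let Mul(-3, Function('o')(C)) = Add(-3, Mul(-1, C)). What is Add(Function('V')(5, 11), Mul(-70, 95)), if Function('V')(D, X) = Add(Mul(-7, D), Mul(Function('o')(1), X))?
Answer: Rational(-20011, 3) ≈ -6670.3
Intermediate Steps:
Function('o')(C) = Add(1, Mul(Rational(1, 3), C)) (Function('o')(C) = Mul(Rational(-1, 3), Add(-3, Mul(-1, C))) = Add(1, Mul(Rational(1, 3), C)))
Function('V')(D, X) = Add(Mul(-7, D), Mul(Rational(4, 3), X)) (Function('V')(D, X) = Add(Mul(-7, D), Mul(Add(1, Mul(Rational(1, 3), 1)), X)) = Add(Mul(-7, D), Mul(Add(1, Rational(1, 3)), X)) = Add(Mul(-7, D), Mul(Rational(4, 3), X)))
Add(Function('V')(5, 11), Mul(-70, 95)) = Add(Add(Mul(-7, 5), Mul(Rational(4, 3), 11)), Mul(-70, 95)) = Add(Add(-35, Rational(44, 3)), -6650) = Add(Rational(-61, 3), -6650) = Rational(-20011, 3)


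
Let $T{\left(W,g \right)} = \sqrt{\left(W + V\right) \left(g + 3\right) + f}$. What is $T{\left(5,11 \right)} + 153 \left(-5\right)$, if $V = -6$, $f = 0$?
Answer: $-765 + i \sqrt{14} \approx -765.0 + 3.7417 i$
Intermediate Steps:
$T{\left(W,g \right)} = \sqrt{\left(-6 + W\right) \left(3 + g\right)}$ ($T{\left(W,g \right)} = \sqrt{\left(W - 6\right) \left(g + 3\right) + 0} = \sqrt{\left(-6 + W\right) \left(3 + g\right) + 0} = \sqrt{\left(-6 + W\right) \left(3 + g\right)}$)
$T{\left(5,11 \right)} + 153 \left(-5\right) = \sqrt{-18 - 66 + 3 \cdot 5 + 5 \cdot 11} + 153 \left(-5\right) = \sqrt{-18 - 66 + 15 + 55} - 765 = \sqrt{-14} - 765 = i \sqrt{14} - 765 = -765 + i \sqrt{14}$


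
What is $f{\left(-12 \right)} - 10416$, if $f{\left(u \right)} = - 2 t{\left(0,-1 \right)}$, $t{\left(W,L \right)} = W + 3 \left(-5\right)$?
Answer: $-10386$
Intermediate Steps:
$t{\left(W,L \right)} = -15 + W$ ($t{\left(W,L \right)} = W - 15 = -15 + W$)
$f{\left(u \right)} = 30$ ($f{\left(u \right)} = - 2 \left(-15 + 0\right) = \left(-2\right) \left(-15\right) = 30$)
$f{\left(-12 \right)} - 10416 = 30 - 10416 = -10386$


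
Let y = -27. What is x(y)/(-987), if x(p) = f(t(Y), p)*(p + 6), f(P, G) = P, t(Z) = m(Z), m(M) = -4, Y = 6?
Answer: -4/47 ≈ -0.085106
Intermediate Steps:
t(Z) = -4
x(p) = -24 - 4*p (x(p) = -4*(p + 6) = -4*(6 + p) = -24 - 4*p)
x(y)/(-987) = (-24 - 4*(-27))/(-987) = (-24 + 108)*(-1/987) = 84*(-1/987) = -4/47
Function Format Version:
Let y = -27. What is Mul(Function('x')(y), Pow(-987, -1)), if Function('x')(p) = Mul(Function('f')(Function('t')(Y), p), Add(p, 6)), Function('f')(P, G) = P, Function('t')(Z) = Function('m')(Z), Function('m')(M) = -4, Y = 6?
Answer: Rational(-4, 47) ≈ -0.085106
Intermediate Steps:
Function('t')(Z) = -4
Function('x')(p) = Add(-24, Mul(-4, p)) (Function('x')(p) = Mul(-4, Add(p, 6)) = Mul(-4, Add(6, p)) = Add(-24, Mul(-4, p)))
Mul(Function('x')(y), Pow(-987, -1)) = Mul(Add(-24, Mul(-4, -27)), Pow(-987, -1)) = Mul(Add(-24, 108), Rational(-1, 987)) = Mul(84, Rational(-1, 987)) = Rational(-4, 47)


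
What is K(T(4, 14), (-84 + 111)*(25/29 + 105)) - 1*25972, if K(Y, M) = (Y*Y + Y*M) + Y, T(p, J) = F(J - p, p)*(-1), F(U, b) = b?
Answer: -1084400/29 ≈ -37393.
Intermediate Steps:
T(p, J) = -p (T(p, J) = p*(-1) = -p)
K(Y, M) = Y + Y**2 + M*Y (K(Y, M) = (Y**2 + M*Y) + Y = Y + Y**2 + M*Y)
K(T(4, 14), (-84 + 111)*(25/29 + 105)) - 1*25972 = (-1*4)*(1 + (-84 + 111)*(25/29 + 105) - 1*4) - 1*25972 = -4*(1 + 27*(25*(1/29) + 105) - 4) - 25972 = -4*(1 + 27*(25/29 + 105) - 4) - 25972 = -4*(1 + 27*(3070/29) - 4) - 25972 = -4*(1 + 82890/29 - 4) - 25972 = -4*82803/29 - 25972 = -331212/29 - 25972 = -1084400/29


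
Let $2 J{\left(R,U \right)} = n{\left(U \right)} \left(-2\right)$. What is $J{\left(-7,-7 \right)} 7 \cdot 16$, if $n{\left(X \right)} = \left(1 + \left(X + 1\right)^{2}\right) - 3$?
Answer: $-3808$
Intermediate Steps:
$n{\left(X \right)} = -2 + \left(1 + X\right)^{2}$ ($n{\left(X \right)} = \left(1 + \left(1 + X\right)^{2}\right) - 3 = -2 + \left(1 + X\right)^{2}$)
$J{\left(R,U \right)} = 2 - \left(1 + U\right)^{2}$ ($J{\left(R,U \right)} = \frac{\left(-2 + \left(1 + U\right)^{2}\right) \left(-2\right)}{2} = \frac{4 - 2 \left(1 + U\right)^{2}}{2} = 2 - \left(1 + U\right)^{2}$)
$J{\left(-7,-7 \right)} 7 \cdot 16 = \left(2 - \left(1 - 7\right)^{2}\right) 7 \cdot 16 = \left(2 - \left(-6\right)^{2}\right) 112 = \left(2 - 36\right) 112 = \left(-34\right) 112 = -3808$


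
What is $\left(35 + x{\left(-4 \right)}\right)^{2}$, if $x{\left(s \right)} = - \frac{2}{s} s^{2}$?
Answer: $1849$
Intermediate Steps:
$x{\left(s \right)} = - 2 s$
$\left(35 + x{\left(-4 \right)}\right)^{2} = \left(35 - -8\right)^{2} = \left(35 + 8\right)^{2} = 43^{2} = 1849$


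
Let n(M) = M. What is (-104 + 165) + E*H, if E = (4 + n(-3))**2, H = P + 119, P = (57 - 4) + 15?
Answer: 248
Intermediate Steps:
P = 68 (P = 53 + 15 = 68)
H = 187 (H = 68 + 119 = 187)
E = 1 (E = (4 - 3)**2 = 1**2 = 1)
(-104 + 165) + E*H = (-104 + 165) + 1*187 = 61 + 187 = 248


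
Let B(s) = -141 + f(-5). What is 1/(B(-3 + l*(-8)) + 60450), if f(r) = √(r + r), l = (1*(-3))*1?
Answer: 60309/3637175491 - I*√10/3637175491 ≈ 1.6581e-5 - 8.6943e-10*I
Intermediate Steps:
l = -3 (l = -3*1 = -3)
f(r) = √2*√r (f(r) = √(2*r) = √2*√r)
B(s) = -141 + I*√10 (B(s) = -141 + √2*√(-5) = -141 + √2*(I*√5) = -141 + I*√10)
1/(B(-3 + l*(-8)) + 60450) = 1/((-141 + I*√10) + 60450) = 1/(60309 + I*√10)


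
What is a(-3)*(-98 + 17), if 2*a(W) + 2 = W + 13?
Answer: -324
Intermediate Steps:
a(W) = 11/2 + W/2 (a(W) = -1 + (W + 13)/2 = -1 + (13 + W)/2 = -1 + (13/2 + W/2) = 11/2 + W/2)
a(-3)*(-98 + 17) = (11/2 + (½)*(-3))*(-98 + 17) = (11/2 - 3/2)*(-81) = 4*(-81) = -324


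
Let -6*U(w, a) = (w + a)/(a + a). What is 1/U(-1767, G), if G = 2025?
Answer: -4050/43 ≈ -94.186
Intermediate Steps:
U(w, a) = -(a + w)/(12*a) (U(w, a) = -(w + a)/(6*(a + a)) = -(a + w)/(6*(2*a)) = -(a + w)*1/(2*a)/6 = -(a + w)/(12*a))
1/U(-1767, G) = 1/((1/12)*(-1*2025 - 1*(-1767))/2025) = 1/((1/12)*(1/2025)*(-2025 + 1767)) = 1/((1/12)*(1/2025)*(-258)) = 1/(-43/4050) = -4050/43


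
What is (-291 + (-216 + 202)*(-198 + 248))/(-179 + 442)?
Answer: -991/263 ≈ -3.7681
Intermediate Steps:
(-291 + (-216 + 202)*(-198 + 248))/(-179 + 442) = (-291 - 14*50)/263 = (-291 - 700)*(1/263) = -991*1/263 = -991/263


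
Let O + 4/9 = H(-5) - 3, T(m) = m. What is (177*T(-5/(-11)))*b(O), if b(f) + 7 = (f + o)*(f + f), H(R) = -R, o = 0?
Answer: -51625/297 ≈ -173.82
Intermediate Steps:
O = 14/9 (O = -4/9 + (-1*(-5) - 3) = -4/9 + (5 - 3) = -4/9 + 2 = 14/9 ≈ 1.5556)
b(f) = -7 + 2*f² (b(f) = -7 + (f + 0)*(f + f) = -7 + f*(2*f) = -7 + 2*f²)
(177*T(-5/(-11)))*b(O) = (177*(-5/(-11)))*(-7 + 2*(14/9)²) = (177*(-5*(-1/11)))*(-7 + 2*(196/81)) = (177*(5/11))*(-7 + 392/81) = (885/11)*(-175/81) = -51625/297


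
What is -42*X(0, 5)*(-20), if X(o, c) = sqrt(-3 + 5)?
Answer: 840*sqrt(2) ≈ 1187.9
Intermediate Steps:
X(o, c) = sqrt(2)
-42*X(0, 5)*(-20) = -42*sqrt(2)*(-20) = 840*sqrt(2)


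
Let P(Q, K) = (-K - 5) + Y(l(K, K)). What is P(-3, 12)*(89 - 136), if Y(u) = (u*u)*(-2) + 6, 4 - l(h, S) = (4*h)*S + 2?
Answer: 30971261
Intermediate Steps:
l(h, S) = 2 - 4*S*h (l(h, S) = 4 - ((4*h)*S + 2) = 4 - (4*S*h + 2) = 4 - (2 + 4*S*h) = 4 + (-2 - 4*S*h) = 2 - 4*S*h)
Y(u) = 6 - 2*u² (Y(u) = u²*(-2) + 6 = -2*u² + 6 = 6 - 2*u²)
P(Q, K) = 1 - K - 2*(2 - 4*K²)² (P(Q, K) = (-K - 5) + (6 - 2*(2 - 4*K*K)²) = (-5 - K) + (6 - 2*(2 - 4*K²)²) = 1 - K - 2*(2 - 4*K²)²)
P(-3, 12)*(89 - 136) = (1 - 1*12 - 8*(-1 + 2*12²)²)*(89 - 136) = (1 - 12 - 8*(-1 + 2*144)²)*(-47) = (1 - 12 - 8*(-1 + 288)²)*(-47) = (1 - 12 - 8*287²)*(-47) = (1 - 12 - 8*82369)*(-47) = (1 - 12 - 658952)*(-47) = -658963*(-47) = 30971261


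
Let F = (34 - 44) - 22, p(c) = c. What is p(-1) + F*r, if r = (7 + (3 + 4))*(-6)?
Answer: 2687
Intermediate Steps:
r = -84 (r = (7 + 7)*(-6) = 14*(-6) = -84)
F = -32 (F = -10 - 22 = -32)
p(-1) + F*r = -1 - 32*(-84) = -1 + 2688 = 2687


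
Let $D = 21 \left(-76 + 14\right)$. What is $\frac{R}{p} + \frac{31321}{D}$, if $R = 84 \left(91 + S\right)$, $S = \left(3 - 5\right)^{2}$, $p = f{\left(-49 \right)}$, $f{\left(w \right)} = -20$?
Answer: $- \frac{550819}{1302} \approx -423.06$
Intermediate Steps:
$p = -20$
$S = 4$ ($S = \left(-2\right)^{2} = 4$)
$D = -1302$ ($D = 21 \left(-62\right) = -1302$)
$R = 7980$ ($R = 84 \left(91 + 4\right) = 84 \cdot 95 = 7980$)
$\frac{R}{p} + \frac{31321}{D} = \frac{7980}{-20} + \frac{31321}{-1302} = 7980 \left(- \frac{1}{20}\right) + 31321 \left(- \frac{1}{1302}\right) = -399 - \frac{31321}{1302} = - \frac{550819}{1302}$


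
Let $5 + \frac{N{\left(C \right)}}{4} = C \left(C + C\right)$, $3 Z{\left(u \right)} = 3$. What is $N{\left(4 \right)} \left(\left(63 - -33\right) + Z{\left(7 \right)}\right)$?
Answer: $10476$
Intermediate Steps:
$Z{\left(u \right)} = 1$ ($Z{\left(u \right)} = \frac{1}{3} \cdot 3 = 1$)
$N{\left(C \right)} = -20 + 8 C^{2}$ ($N{\left(C \right)} = -20 + 4 C \left(C + C\right) = -20 + 4 C 2 C = -20 + 4 \cdot 2 C^{2} = -20 + 8 C^{2}$)
$N{\left(4 \right)} \left(\left(63 - -33\right) + Z{\left(7 \right)}\right) = \left(-20 + 8 \cdot 4^{2}\right) \left(\left(63 - -33\right) + 1\right) = \left(-20 + 8 \cdot 16\right) \left(\left(63 + 33\right) + 1\right) = \left(-20 + 128\right) \left(96 + 1\right) = 108 \cdot 97 = 10476$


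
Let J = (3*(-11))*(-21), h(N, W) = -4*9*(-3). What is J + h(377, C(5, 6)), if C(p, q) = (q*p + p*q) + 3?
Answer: 801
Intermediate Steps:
C(p, q) = 3 + 2*p*q (C(p, q) = (p*q + p*q) + 3 = 2*p*q + 3 = 3 + 2*p*q)
h(N, W) = 108 (h(N, W) = -36*(-3) = 108)
J = 693 (J = -33*(-21) = 693)
J + h(377, C(5, 6)) = 693 + 108 = 801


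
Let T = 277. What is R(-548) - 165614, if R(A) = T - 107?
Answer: -165444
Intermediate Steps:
R(A) = 170 (R(A) = 277 - 107 = 170)
R(-548) - 165614 = 170 - 165614 = -165444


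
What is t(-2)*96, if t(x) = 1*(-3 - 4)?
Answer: -672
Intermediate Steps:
t(x) = -7 (t(x) = 1*(-7) = -7)
t(-2)*96 = -7*96 = -672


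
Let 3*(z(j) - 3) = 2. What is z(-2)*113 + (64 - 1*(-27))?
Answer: 1516/3 ≈ 505.33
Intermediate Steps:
z(j) = 11/3 (z(j) = 3 + (⅓)*2 = 3 + ⅔ = 11/3)
z(-2)*113 + (64 - 1*(-27)) = (11/3)*113 + (64 - 1*(-27)) = 1243/3 + (64 + 27) = 1243/3 + 91 = 1516/3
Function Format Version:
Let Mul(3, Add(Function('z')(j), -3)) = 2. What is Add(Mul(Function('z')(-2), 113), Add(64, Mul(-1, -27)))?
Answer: Rational(1516, 3) ≈ 505.33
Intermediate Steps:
Function('z')(j) = Rational(11, 3) (Function('z')(j) = Add(3, Mul(Rational(1, 3), 2)) = Add(3, Rational(2, 3)) = Rational(11, 3))
Add(Mul(Function('z')(-2), 113), Add(64, Mul(-1, -27))) = Add(Mul(Rational(11, 3), 113), Add(64, Mul(-1, -27))) = Add(Rational(1243, 3), Add(64, 27)) = Add(Rational(1243, 3), 91) = Rational(1516, 3)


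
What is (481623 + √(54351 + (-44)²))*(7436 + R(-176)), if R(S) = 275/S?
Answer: 57289537473/16 + 118951*√56287/16 ≈ 3.5824e+9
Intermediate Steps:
(481623 + √(54351 + (-44)²))*(7436 + R(-176)) = (481623 + √(54351 + (-44)²))*(7436 + 275/(-176)) = (481623 + √(54351 + 1936))*(7436 + 275*(-1/176)) = (481623 + √56287)*(7436 - 25/16) = (481623 + √56287)*(118951/16) = 57289537473/16 + 118951*√56287/16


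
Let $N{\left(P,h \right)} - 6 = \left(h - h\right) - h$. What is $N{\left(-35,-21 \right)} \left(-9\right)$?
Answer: $-243$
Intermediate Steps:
$N{\left(P,h \right)} = 6 - h$ ($N{\left(P,h \right)} = 6 + \left(\left(h - h\right) - h\right) = 6 + \left(0 - h\right) = 6 - h$)
$N{\left(-35,-21 \right)} \left(-9\right) = \left(6 - -21\right) \left(-9\right) = \left(6 + 21\right) \left(-9\right) = 27 \left(-9\right) = -243$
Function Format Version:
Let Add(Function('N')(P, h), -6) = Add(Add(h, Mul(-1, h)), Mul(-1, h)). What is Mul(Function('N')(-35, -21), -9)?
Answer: -243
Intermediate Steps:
Function('N')(P, h) = Add(6, Mul(-1, h)) (Function('N')(P, h) = Add(6, Add(Add(h, Mul(-1, h)), Mul(-1, h))) = Add(6, Add(0, Mul(-1, h))) = Add(6, Mul(-1, h)))
Mul(Function('N')(-35, -21), -9) = Mul(Add(6, Mul(-1, -21)), -9) = Mul(Add(6, 21), -9) = Mul(27, -9) = -243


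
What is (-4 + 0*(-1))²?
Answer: 16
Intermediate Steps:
(-4 + 0*(-1))² = (-4 + 0)² = (-4)² = 16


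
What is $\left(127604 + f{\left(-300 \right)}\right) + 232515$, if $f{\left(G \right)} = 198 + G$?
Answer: $360017$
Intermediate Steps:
$\left(127604 + f{\left(-300 \right)}\right) + 232515 = \left(127604 + \left(198 - 300\right)\right) + 232515 = \left(127604 - 102\right) + 232515 = 127502 + 232515 = 360017$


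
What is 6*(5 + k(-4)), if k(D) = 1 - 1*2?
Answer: 24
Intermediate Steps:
k(D) = -1 (k(D) = 1 - 2 = -1)
6*(5 + k(-4)) = 6*(5 - 1) = 6*4 = 24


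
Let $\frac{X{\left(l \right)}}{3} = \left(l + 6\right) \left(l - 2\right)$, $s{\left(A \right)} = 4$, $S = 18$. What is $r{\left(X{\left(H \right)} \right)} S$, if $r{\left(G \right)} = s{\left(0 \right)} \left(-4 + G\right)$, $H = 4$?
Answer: $4032$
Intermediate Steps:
$X{\left(l \right)} = 3 \left(-2 + l\right) \left(6 + l\right)$ ($X{\left(l \right)} = 3 \left(l + 6\right) \left(l - 2\right) = 3 \left(6 + l\right) \left(-2 + l\right) = 3 \left(-2 + l\right) \left(6 + l\right)$)
$r{\left(G \right)} = -16 + 4 G$ ($r{\left(G \right)} = 4 \left(-4 + G\right) = -16 + 4 G$)
$r{\left(X{\left(H \right)} \right)} S = \left(-16 + 4 \left(-36 + 3 \cdot 4^{2} + 12 \cdot 4\right)\right) 18 = \left(-16 + 4 \left(-36 + 3 \cdot 16 + 48\right)\right) 18 = \left(-16 + 4 \left(-36 + 48 + 48\right)\right) 18 = \left(-16 + 4 \cdot 60\right) 18 = \left(-16 + 240\right) 18 = 224 \cdot 18 = 4032$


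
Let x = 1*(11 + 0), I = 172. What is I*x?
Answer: 1892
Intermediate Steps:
x = 11 (x = 1*11 = 11)
I*x = 172*11 = 1892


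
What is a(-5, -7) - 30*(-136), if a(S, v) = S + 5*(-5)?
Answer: 4050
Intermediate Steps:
a(S, v) = -25 + S (a(S, v) = S - 25 = -25 + S)
a(-5, -7) - 30*(-136) = (-25 - 5) - 30*(-136) = -30 + 4080 = 4050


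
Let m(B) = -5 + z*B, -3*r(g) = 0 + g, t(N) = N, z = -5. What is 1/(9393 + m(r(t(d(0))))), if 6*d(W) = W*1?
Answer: 1/9388 ≈ 0.00010652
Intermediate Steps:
d(W) = W/6 (d(W) = (W*1)/6 = W/6)
r(g) = -g/3 (r(g) = -(0 + g)/3 = -g/3)
m(B) = -5 - 5*B
1/(9393 + m(r(t(d(0))))) = 1/(9393 + (-5 - (-5)*(⅙)*0/3)) = 1/(9393 + (-5 - (-5)*0/3)) = 1/(9393 + (-5 - 5*0)) = 1/(9393 + (-5 + 0)) = 1/(9393 - 5) = 1/9388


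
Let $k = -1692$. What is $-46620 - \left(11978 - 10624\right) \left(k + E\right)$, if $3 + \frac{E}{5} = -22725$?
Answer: $156112908$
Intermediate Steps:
$E = -113640$ ($E = -15 + 5 \left(-22725\right) = -15 - 113625 = -113640$)
$-46620 - \left(11978 - 10624\right) \left(k + E\right) = -46620 - \left(11978 - 10624\right) \left(-1692 - 113640\right) = -46620 - 1354 \left(-115332\right) = -46620 - -156159528 = -46620 + 156159528 = 156112908$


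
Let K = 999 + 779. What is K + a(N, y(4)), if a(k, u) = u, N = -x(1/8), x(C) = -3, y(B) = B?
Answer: 1782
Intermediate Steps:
K = 1778
N = 3 (N = -1*(-3) = 3)
K + a(N, y(4)) = 1778 + 4 = 1782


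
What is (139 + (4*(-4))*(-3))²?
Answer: 34969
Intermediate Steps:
(139 + (4*(-4))*(-3))² = (139 - 16*(-3))² = (139 + 48)² = 187² = 34969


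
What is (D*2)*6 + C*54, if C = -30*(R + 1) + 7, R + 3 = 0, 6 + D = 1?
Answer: 3558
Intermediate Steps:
D = -5 (D = -6 + 1 = -5)
R = -3 (R = -3 + 0 = -3)
C = 67 (C = -30*(-3 + 1) + 7 = -30*(-2) + 7 = -5*(-12) + 7 = 60 + 7 = 67)
(D*2)*6 + C*54 = -5*2*6 + 67*54 = -10*6 + 3618 = -60 + 3618 = 3558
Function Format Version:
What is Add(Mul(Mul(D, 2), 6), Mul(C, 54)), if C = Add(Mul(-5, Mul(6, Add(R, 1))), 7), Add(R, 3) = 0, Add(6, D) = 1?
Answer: 3558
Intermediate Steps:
D = -5 (D = Add(-6, 1) = -5)
R = -3 (R = Add(-3, 0) = -3)
C = 67 (C = Add(Mul(-5, Mul(6, Add(-3, 1))), 7) = Add(Mul(-5, Mul(6, -2)), 7) = Add(Mul(-5, -12), 7) = Add(60, 7) = 67)
Add(Mul(Mul(D, 2), 6), Mul(C, 54)) = Add(Mul(Mul(-5, 2), 6), Mul(67, 54)) = Add(Mul(-10, 6), 3618) = Add(-60, 3618) = 3558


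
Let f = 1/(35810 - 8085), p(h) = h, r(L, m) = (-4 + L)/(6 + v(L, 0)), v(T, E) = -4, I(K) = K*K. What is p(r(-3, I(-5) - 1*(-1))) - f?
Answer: -194077/55450 ≈ -3.5000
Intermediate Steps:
I(K) = K²
r(L, m) = -2 + L/2 (r(L, m) = (-4 + L)/(6 - 4) = (-4 + L)/2 = (-4 + L)*(½) = -2 + L/2)
f = 1/27725 ≈ 3.6069e-5
p(r(-3, I(-5) - 1*(-1))) - f = (-2 + (½)*(-3)) - 1*1/27725 = (-2 - 3/2) - 1/27725 = -7/2 - 1/27725 = -194077/55450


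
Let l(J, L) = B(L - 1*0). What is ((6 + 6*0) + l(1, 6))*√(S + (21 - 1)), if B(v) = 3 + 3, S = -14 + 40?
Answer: 12*√46 ≈ 81.388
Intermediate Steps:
S = 26
B(v) = 6
l(J, L) = 6
((6 + 6*0) + l(1, 6))*√(S + (21 - 1)) = ((6 + 6*0) + 6)*√(26 + (21 - 1)) = ((6 + 0) + 6)*√(26 + 20) = (6 + 6)*√46 = 12*√46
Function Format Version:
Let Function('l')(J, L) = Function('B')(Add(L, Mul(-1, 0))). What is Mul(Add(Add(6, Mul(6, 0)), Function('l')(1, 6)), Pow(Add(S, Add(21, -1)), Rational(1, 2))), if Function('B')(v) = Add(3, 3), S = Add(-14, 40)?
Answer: Mul(12, Pow(46, Rational(1, 2))) ≈ 81.388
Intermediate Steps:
S = 26
Function('B')(v) = 6
Function('l')(J, L) = 6
Mul(Add(Add(6, Mul(6, 0)), Function('l')(1, 6)), Pow(Add(S, Add(21, -1)), Rational(1, 2))) = Mul(Add(Add(6, Mul(6, 0)), 6), Pow(Add(26, Add(21, -1)), Rational(1, 2))) = Mul(Add(Add(6, 0), 6), Pow(Add(26, 20), Rational(1, 2))) = Mul(Add(6, 6), Pow(46, Rational(1, 2))) = Mul(12, Pow(46, Rational(1, 2)))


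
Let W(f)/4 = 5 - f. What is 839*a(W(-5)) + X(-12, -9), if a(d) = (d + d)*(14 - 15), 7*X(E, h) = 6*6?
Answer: -469804/7 ≈ -67115.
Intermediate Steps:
X(E, h) = 36/7 (X(E, h) = (6*6)/7 = (⅐)*36 = 36/7)
W(f) = 20 - 4*f (W(f) = 4*(5 - f) = 20 - 4*f)
a(d) = -2*d (a(d) = (2*d)*(-1) = -2*d)
839*a(W(-5)) + X(-12, -9) = 839*(-2*(20 - 4*(-5))) + 36/7 = 839*(-2*(20 + 20)) + 36/7 = 839*(-2*40) + 36/7 = 839*(-80) + 36/7 = -67120 + 36/7 = -469804/7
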